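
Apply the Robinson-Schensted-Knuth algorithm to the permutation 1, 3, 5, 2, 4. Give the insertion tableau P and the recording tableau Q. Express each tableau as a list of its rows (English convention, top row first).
Insert each entry of the permutation into P by Schensted row insertion, recording in Q the position of each new cell.

Insert 1: appended to row 1. P = [[1]].
Insert 3: appended to row 1. P = [[1, 3]].
Insert 5: appended to row 1. P = [[1, 3, 5]].
Insert 2: 2 bumps 3 from row 1; 3 starts row 2. P = [[1, 2, 5], [3]].
Insert 4: 4 bumps 5 from row 1; 5 appends to row 2. P = [[1, 2, 4], [3, 5]].

So P = [[1, 2, 4], [3, 5]], Q = [[1, 2, 3], [4, 5]].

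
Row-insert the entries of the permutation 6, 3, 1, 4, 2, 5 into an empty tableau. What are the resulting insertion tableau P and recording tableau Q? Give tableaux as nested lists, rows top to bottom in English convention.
Insert each entry of the permutation into P by Schensted row insertion, recording in Q the position of each new cell.

Insert 6: appended to row 1. P = [[6]].
Insert 3: 3 bumps 6 from row 1; 6 starts row 2. P = [[3], [6]].
Insert 1: 1 bumps 3 from row 1; 3 bumps 6 from row 2; 6 starts row 3. P = [[1], [3], [6]].
Insert 4: appended to row 1. P = [[1, 4], [3], [6]].
Insert 2: 2 bumps 4 from row 1; 4 appends to row 2. P = [[1, 2], [3, 4], [6]].
Insert 5: appended to row 1. P = [[1, 2, 5], [3, 4], [6]].

So P = [[1, 2, 5], [3, 4], [6]], Q = [[1, 4, 6], [2, 5], [3]].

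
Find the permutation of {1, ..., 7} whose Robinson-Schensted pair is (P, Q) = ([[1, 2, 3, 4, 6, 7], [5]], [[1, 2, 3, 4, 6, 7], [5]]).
1 2 3 5 4 6 7

Reverse the RSK construction: for i from n down to 1, find the cell of Q containing i, remove the entry at that cell from P, and reverse-bump it up through P; the value ejected from row 1 is w(i).

Step i=7: Q has 7 at row 1, column 6; remove that cell from P, ejecting 7. So w(7) = 7. P is now [[1, 2, 3, 4, 6], [5]].
Step i=6: Q has 6 at row 1, column 5; remove that cell from P, ejecting 6. So w(6) = 6. P is now [[1, 2, 3, 4], [5]].
Step i=5: Q has 5 at row 2, column 1; remove 5 from row 2 of P and reverse-bump: 5 enters row 1 and ejects 4. So w(5) = 4. P is now [[1, 2, 3, 5]].
Step i=4: Q has 4 at row 1, column 4; remove that cell from P, ejecting 5. So w(4) = 5. P is now [[1, 2, 3]].
Step i=3: Q has 3 at row 1, column 3; remove that cell from P, ejecting 3. So w(3) = 3. P is now [[1, 2]].
Step i=2: Q has 2 at row 1, column 2; remove that cell from P, ejecting 2. So w(2) = 2. P is now [[1]].
Step i=1: Q has 1 at row 1, column 1; remove that cell from P, ejecting 1. So w(1) = 1. P is now [].

So w = 1 2 3 5 4 6 7.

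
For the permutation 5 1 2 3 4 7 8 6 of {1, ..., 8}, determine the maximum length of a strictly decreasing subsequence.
2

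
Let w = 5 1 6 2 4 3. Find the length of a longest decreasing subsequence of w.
3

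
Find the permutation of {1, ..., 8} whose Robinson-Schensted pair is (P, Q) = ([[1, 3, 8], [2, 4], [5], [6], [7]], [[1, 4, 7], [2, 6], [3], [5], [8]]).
7 6 2 5 1 4 8 3

Reverse the RSK construction: for i from n down to 1, find the cell of Q containing i, remove the entry at that cell from P, and reverse-bump it up through P; the value ejected from row 1 is w(i).

Step i=8: Q has 8 at row 5, column 1; remove 7 from row 5 of P and reverse-bump: 7 enters row 4 and ejects 6; 6 enters row 3 and ejects 5; 5 enters row 2 and ejects 4; 4 enters row 1 and ejects 3. So w(8) = 3. P is now [[1, 4, 8], [2, 5], [6], [7]].
Step i=7: Q has 7 at row 1, column 3; remove that cell from P, ejecting 8. So w(7) = 8. P is now [[1, 4], [2, 5], [6], [7]].
Step i=6: Q has 6 at row 2, column 2; remove 5 from row 2 of P and reverse-bump: 5 enters row 1 and ejects 4. So w(6) = 4. P is now [[1, 5], [2], [6], [7]].
Step i=5: Q has 5 at row 4, column 1; remove 7 from row 4 of P and reverse-bump: 7 enters row 3 and ejects 6; 6 enters row 2 and ejects 2; 2 enters row 1 and ejects 1. So w(5) = 1. P is now [[2, 5], [6], [7]].
Step i=4: Q has 4 at row 1, column 2; remove that cell from P, ejecting 5. So w(4) = 5. P is now [[2], [6], [7]].
Step i=3: Q has 3 at row 3, column 1; remove 7 from row 3 of P and reverse-bump: 7 enters row 2 and ejects 6; 6 enters row 1 and ejects 2. So w(3) = 2. P is now [[6], [7]].
Step i=2: Q has 2 at row 2, column 1; remove 7 from row 2 of P and reverse-bump: 7 enters row 1 and ejects 6. So w(2) = 6. P is now [[7]].
Step i=1: Q has 1 at row 1, column 1; remove that cell from P, ejecting 7. So w(1) = 7. P is now [].

So w = 7 6 2 5 1 4 8 3.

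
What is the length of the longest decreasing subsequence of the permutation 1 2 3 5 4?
2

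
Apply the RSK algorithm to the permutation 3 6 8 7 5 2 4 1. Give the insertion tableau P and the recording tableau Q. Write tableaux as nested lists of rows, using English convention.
Insert each entry of the permutation into P by Schensted row insertion, recording in Q the position of each new cell.

Insert 3: appended to row 1. P = [[3]].
Insert 6: appended to row 1. P = [[3, 6]].
Insert 8: appended to row 1. P = [[3, 6, 8]].
Insert 7: 7 bumps 8 from row 1; 8 starts row 2. P = [[3, 6, 7], [8]].
Insert 5: 5 bumps 6 from row 1; 6 bumps 8 from row 2; 8 starts row 3. P = [[3, 5, 7], [6], [8]].
Insert 2: 2 bumps 3 from row 1; 3 bumps 6 from row 2; 6 bumps 8 from row 3; 8 starts row 4. P = [[2, 5, 7], [3], [6], [8]].
Insert 4: 4 bumps 5 from row 1; 5 appends to row 2. P = [[2, 4, 7], [3, 5], [6], [8]].
Insert 1: 1 bumps 2 from row 1; 2 bumps 3 from row 2; 3 bumps 6 from row 3; 6 bumps 8 from row 4; 8 starts row 5. P = [[1, 4, 7], [2, 5], [3], [6], [8]].

So P = [[1, 4, 7], [2, 5], [3], [6], [8]], Q = [[1, 2, 3], [4, 7], [5], [6], [8]].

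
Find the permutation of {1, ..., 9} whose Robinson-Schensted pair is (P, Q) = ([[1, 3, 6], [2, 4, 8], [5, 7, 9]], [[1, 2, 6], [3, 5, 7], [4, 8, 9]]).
5 7 2 1 4 9 8 3 6

Reverse the RSK construction: for i from n down to 1, find the cell of Q containing i, remove the entry at that cell from P, and reverse-bump it up through P; the value ejected from row 1 is w(i).

Step i=9: Q has 9 at row 3, column 3; remove 9 from row 3 of P and reverse-bump: 9 enters row 2 and ejects 8; 8 enters row 1 and ejects 6. So w(9) = 6. P is now [[1, 3, 8], [2, 4, 9], [5, 7]].
Step i=8: Q has 8 at row 3, column 2; remove 7 from row 3 of P and reverse-bump: 7 enters row 2 and ejects 4; 4 enters row 1 and ejects 3. So w(8) = 3. P is now [[1, 4, 8], [2, 7, 9], [5]].
Step i=7: Q has 7 at row 2, column 3; remove 9 from row 2 of P and reverse-bump: 9 enters row 1 and ejects 8. So w(7) = 8. P is now [[1, 4, 9], [2, 7], [5]].
Step i=6: Q has 6 at row 1, column 3; remove that cell from P, ejecting 9. So w(6) = 9. P is now [[1, 4], [2, 7], [5]].
Step i=5: Q has 5 at row 2, column 2; remove 7 from row 2 of P and reverse-bump: 7 enters row 1 and ejects 4. So w(5) = 4. P is now [[1, 7], [2], [5]].
Step i=4: Q has 4 at row 3, column 1; remove 5 from row 3 of P and reverse-bump: 5 enters row 2 and ejects 2; 2 enters row 1 and ejects 1. So w(4) = 1. P is now [[2, 7], [5]].
Step i=3: Q has 3 at row 2, column 1; remove 5 from row 2 of P and reverse-bump: 5 enters row 1 and ejects 2. So w(3) = 2. P is now [[5, 7]].
Step i=2: Q has 2 at row 1, column 2; remove that cell from P, ejecting 7. So w(2) = 7. P is now [[5]].
Step i=1: Q has 1 at row 1, column 1; remove that cell from P, ejecting 5. So w(1) = 5. P is now [].

So w = 5 7 2 1 4 9 8 3 6.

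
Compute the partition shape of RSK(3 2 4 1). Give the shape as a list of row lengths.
Row-insert each entry into an empty tableau.

After inserting 3: P = [[3]].
After inserting 2: P = [[2], [3]].
After inserting 4: P = [[2, 4], [3]].
After inserting 1: P = [[1, 4], [2], [3]].

The final insertion tableau P = [[1, 4], [2], [3]] has shape [2, 1, 1].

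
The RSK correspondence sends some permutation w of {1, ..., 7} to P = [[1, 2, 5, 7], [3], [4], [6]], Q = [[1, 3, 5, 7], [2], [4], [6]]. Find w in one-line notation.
6 1 4 3 5 2 7

Reverse the RSK construction: for i from n down to 1, find the cell of Q containing i, remove the entry at that cell from P, and reverse-bump it up through P; the value ejected from row 1 is w(i).

Step i=7: Q has 7 at row 1, column 4; remove that cell from P, ejecting 7. So w(7) = 7. P is now [[1, 2, 5], [3], [4], [6]].
Step i=6: Q has 6 at row 4, column 1; remove 6 from row 4 of P and reverse-bump: 6 enters row 3 and ejects 4; 4 enters row 2 and ejects 3; 3 enters row 1 and ejects 2. So w(6) = 2. P is now [[1, 3, 5], [4], [6]].
Step i=5: Q has 5 at row 1, column 3; remove that cell from P, ejecting 5. So w(5) = 5. P is now [[1, 3], [4], [6]].
Step i=4: Q has 4 at row 3, column 1; remove 6 from row 3 of P and reverse-bump: 6 enters row 2 and ejects 4; 4 enters row 1 and ejects 3. So w(4) = 3. P is now [[1, 4], [6]].
Step i=3: Q has 3 at row 1, column 2; remove that cell from P, ejecting 4. So w(3) = 4. P is now [[1], [6]].
Step i=2: Q has 2 at row 2, column 1; remove 6 from row 2 of P and reverse-bump: 6 enters row 1 and ejects 1. So w(2) = 1. P is now [[6]].
Step i=1: Q has 1 at row 1, column 1; remove that cell from P, ejecting 6. So w(1) = 6. P is now [].

So w = 6 1 4 3 5 2 7.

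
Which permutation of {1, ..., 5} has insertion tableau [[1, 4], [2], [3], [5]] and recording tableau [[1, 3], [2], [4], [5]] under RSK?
5 3 4 2 1

Reverse the RSK construction: for i from n down to 1, find the cell of Q containing i, remove the entry at that cell from P, and reverse-bump it up through P; the value ejected from row 1 is w(i).

Step i=5: Q has 5 at row 4, column 1; remove 5 from row 4 of P and reverse-bump: 5 enters row 3 and ejects 3; 3 enters row 2 and ejects 2; 2 enters row 1 and ejects 1. So w(5) = 1. P is now [[2, 4], [3], [5]].
Step i=4: Q has 4 at row 3, column 1; remove 5 from row 3 of P and reverse-bump: 5 enters row 2 and ejects 3; 3 enters row 1 and ejects 2. So w(4) = 2. P is now [[3, 4], [5]].
Step i=3: Q has 3 at row 1, column 2; remove that cell from P, ejecting 4. So w(3) = 4. P is now [[3], [5]].
Step i=2: Q has 2 at row 2, column 1; remove 5 from row 2 of P and reverse-bump: 5 enters row 1 and ejects 3. So w(2) = 3. P is now [[5]].
Step i=1: Q has 1 at row 1, column 1; remove that cell from P, ejecting 5. So w(1) = 5. P is now [].

So w = 5 3 4 2 1.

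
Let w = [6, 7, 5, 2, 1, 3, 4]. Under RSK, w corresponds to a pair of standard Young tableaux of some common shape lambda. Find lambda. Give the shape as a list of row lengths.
Row-insert each entry into an empty tableau.

After inserting 6: P = [[6]].
After inserting 7: P = [[6, 7]].
After inserting 5: P = [[5, 7], [6]].
After inserting 2: P = [[2, 7], [5], [6]].
After inserting 1: P = [[1, 7], [2], [5], [6]].
After inserting 3: P = [[1, 3], [2, 7], [5], [6]].
After inserting 4: P = [[1, 3, 4], [2, 7], [5], [6]].

The final insertion tableau P = [[1, 3, 4], [2, 7], [5], [6]] has shape [3, 2, 1, 1].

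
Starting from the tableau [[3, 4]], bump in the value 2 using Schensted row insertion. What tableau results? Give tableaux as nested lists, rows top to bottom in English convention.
[[2, 4], [3]]

In row 1, 2 replaces 3 (the leftmost entry greater than 2); 3 is bumped to row 2. 3 starts a new row 2. The new tableau is [[2, 4], [3]].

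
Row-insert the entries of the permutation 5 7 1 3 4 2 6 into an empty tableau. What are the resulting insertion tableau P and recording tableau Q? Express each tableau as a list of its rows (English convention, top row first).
P = [[1, 2, 4, 6], [3, 7], [5]], Q = [[1, 2, 5, 7], [3, 4], [6]]

Insert each entry of the permutation into P by Schensted row insertion, recording in Q the position of each new cell.

Insert 5: appended to row 1. P = [[5]], Q = [[1]].
Insert 7: appended to row 1. P = [[5, 7]], Q = [[1, 2]].
Insert 1: 1 bumps 5 from row 1; 5 starts row 2. P = [[1, 7], [5]], Q = [[1, 2], [3]].
Insert 3: 3 bumps 7 from row 1; 7 appends to row 2. P = [[1, 3], [5, 7]], Q = [[1, 2], [3, 4]].
Insert 4: appended to row 1. P = [[1, 3, 4], [5, 7]], Q = [[1, 2, 5], [3, 4]].
Insert 2: 2 bumps 3 from row 1; 3 bumps 5 from row 2; 5 starts row 3. P = [[1, 2, 4], [3, 7], [5]], Q = [[1, 2, 5], [3, 4], [6]].
Insert 6: appended to row 1. P = [[1, 2, 4, 6], [3, 7], [5]], Q = [[1, 2, 5, 7], [3, 4], [6]].

So P = [[1, 2, 4, 6], [3, 7], [5]], Q = [[1, 2, 5, 7], [3, 4], [6]].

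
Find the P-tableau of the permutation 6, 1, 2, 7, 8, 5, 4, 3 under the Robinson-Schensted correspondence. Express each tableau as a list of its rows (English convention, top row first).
Insert 6: appended to row 1. P = [[6]].
Insert 1: 1 bumps 6 from row 1; 6 starts row 2. P = [[1], [6]].
Insert 2: appended to row 1. P = [[1, 2], [6]].
Insert 7: appended to row 1. P = [[1, 2, 7], [6]].
Insert 8: appended to row 1. P = [[1, 2, 7, 8], [6]].
Insert 5: 5 bumps 7 from row 1; 7 appends to row 2. P = [[1, 2, 5, 8], [6, 7]].
Insert 4: 4 bumps 5 from row 1; 5 bumps 6 from row 2; 6 starts row 3. P = [[1, 2, 4, 8], [5, 7], [6]].
Insert 3: 3 bumps 4 from row 1; 4 bumps 5 from row 2; 5 bumps 6 from row 3; 6 starts row 4. P = [[1, 2, 3, 8], [4, 7], [5], [6]].

So P = [[1, 2, 3, 8], [4, 7], [5], [6]].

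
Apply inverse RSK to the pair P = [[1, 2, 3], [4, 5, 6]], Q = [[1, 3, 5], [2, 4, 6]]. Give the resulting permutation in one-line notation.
4 1 5 2 6 3

Reverse the RSK construction: for i from n down to 1, find the cell of Q containing i, remove the entry at that cell from P, and reverse-bump it up through P; the value ejected from row 1 is w(i).

Step i=6: Q has 6 at row 2, column 3; remove 6 from row 2 of P and reverse-bump: 6 enters row 1 and ejects 3. So w(6) = 3. P is now [[1, 2, 6], [4, 5]].
Step i=5: Q has 5 at row 1, column 3; remove that cell from P, ejecting 6. So w(5) = 6. P is now [[1, 2], [4, 5]].
Step i=4: Q has 4 at row 2, column 2; remove 5 from row 2 of P and reverse-bump: 5 enters row 1 and ejects 2. So w(4) = 2. P is now [[1, 5], [4]].
Step i=3: Q has 3 at row 1, column 2; remove that cell from P, ejecting 5. So w(3) = 5. P is now [[1], [4]].
Step i=2: Q has 2 at row 2, column 1; remove 4 from row 2 of P and reverse-bump: 4 enters row 1 and ejects 1. So w(2) = 1. P is now [[4]].
Step i=1: Q has 1 at row 1, column 1; remove that cell from P, ejecting 4. So w(1) = 4. P is now [].

So w = 4 1 5 2 6 3.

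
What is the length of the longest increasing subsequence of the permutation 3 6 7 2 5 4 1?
3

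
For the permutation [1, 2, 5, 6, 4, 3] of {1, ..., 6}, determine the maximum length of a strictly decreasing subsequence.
3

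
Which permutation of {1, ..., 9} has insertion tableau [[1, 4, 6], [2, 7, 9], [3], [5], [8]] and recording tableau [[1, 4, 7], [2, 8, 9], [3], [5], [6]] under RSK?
Reverse the RSK construction: for i from n down to 1, find the cell of Q containing i, remove the entry at that cell from P, and reverse-bump it up through P; the value ejected from row 1 is w(i).

Step i=9: Q has 9 at row 2, column 3; remove 9 from row 2 of P and reverse-bump: 9 enters row 1 and ejects 6. So w(9) = 6. P is now [[1, 4, 9], [2, 7], [3], [5], [8]].
Step i=8: Q has 8 at row 2, column 2; remove 7 from row 2 of P and reverse-bump: 7 enters row 1 and ejects 4. So w(8) = 4. P is now [[1, 7, 9], [2], [3], [5], [8]].
Step i=7: Q has 7 at row 1, column 3; remove that cell from P, ejecting 9. So w(7) = 9. P is now [[1, 7], [2], [3], [5], [8]].
Step i=6: Q has 6 at row 5, column 1; remove 8 from row 5 of P and reverse-bump: 8 enters row 4 and ejects 5; 5 enters row 3 and ejects 3; 3 enters row 2 and ejects 2; 2 enters row 1 and ejects 1. So w(6) = 1. P is now [[2, 7], [3], [5], [8]].
Step i=5: Q has 5 at row 4, column 1; remove 8 from row 4 of P and reverse-bump: 8 enters row 3 and ejects 5; 5 enters row 2 and ejects 3; 3 enters row 1 and ejects 2. So w(5) = 2. P is now [[3, 7], [5], [8]].
Step i=4: Q has 4 at row 1, column 2; remove that cell from P, ejecting 7. So w(4) = 7. P is now [[3], [5], [8]].
Step i=3: Q has 3 at row 3, column 1; remove 8 from row 3 of P and reverse-bump: 8 enters row 2 and ejects 5; 5 enters row 1 and ejects 3. So w(3) = 3. P is now [[5], [8]].
Step i=2: Q has 2 at row 2, column 1; remove 8 from row 2 of P and reverse-bump: 8 enters row 1 and ejects 5. So w(2) = 5. P is now [[8]].
Step i=1: Q has 1 at row 1, column 1; remove that cell from P, ejecting 8. So w(1) = 8. P is now [].

So w = 8 5 3 7 2 1 9 4 6.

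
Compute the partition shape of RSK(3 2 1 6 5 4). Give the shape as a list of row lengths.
[2, 2, 2]

Row-insert each entry into an empty tableau.

After inserting 3: P = [[3]].
After inserting 2: P = [[2], [3]].
After inserting 1: P = [[1], [2], [3]].
After inserting 6: P = [[1, 6], [2], [3]].
After inserting 5: P = [[1, 5], [2, 6], [3]].
After inserting 4: P = [[1, 4], [2, 5], [3, 6]].

The final insertion tableau P = [[1, 4], [2, 5], [3, 6]] has shape [2, 2, 2].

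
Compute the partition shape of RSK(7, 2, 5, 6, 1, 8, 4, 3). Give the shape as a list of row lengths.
[4, 2, 1, 1]

Row-insert each entry into an empty tableau.

After inserting 7: P = [[7]].
After inserting 2: P = [[2], [7]].
After inserting 5: P = [[2, 5], [7]].
After inserting 6: P = [[2, 5, 6], [7]].
After inserting 1: P = [[1, 5, 6], [2], [7]].
After inserting 8: P = [[1, 5, 6, 8], [2], [7]].
After inserting 4: P = [[1, 4, 6, 8], [2, 5], [7]].
After inserting 3: P = [[1, 3, 6, 8], [2, 4], [5], [7]].

The final insertion tableau P = [[1, 3, 6, 8], [2, 4], [5], [7]] has shape [4, 2, 1, 1].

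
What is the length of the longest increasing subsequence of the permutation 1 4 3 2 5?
3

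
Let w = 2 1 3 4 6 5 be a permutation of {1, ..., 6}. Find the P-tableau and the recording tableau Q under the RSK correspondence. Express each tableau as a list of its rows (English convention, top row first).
P = [[1, 3, 4, 5], [2, 6]], Q = [[1, 3, 4, 5], [2, 6]]

Insert each entry of the permutation into P by Schensted row insertion, recording in Q the position of each new cell.

Insert 2: appended to row 1. P = [[2]].
Insert 1: 1 bumps 2 from row 1; 2 starts row 2. P = [[1], [2]].
Insert 3: appended to row 1. P = [[1, 3], [2]].
Insert 4: appended to row 1. P = [[1, 3, 4], [2]].
Insert 6: appended to row 1. P = [[1, 3, 4, 6], [2]].
Insert 5: 5 bumps 6 from row 1; 6 appends to row 2. P = [[1, 3, 4, 5], [2, 6]].

So P = [[1, 3, 4, 5], [2, 6]], Q = [[1, 3, 4, 5], [2, 6]].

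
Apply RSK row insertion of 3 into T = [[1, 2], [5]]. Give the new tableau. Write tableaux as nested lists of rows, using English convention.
[[1, 2, 3], [5]]

3 is larger than every entry of row 1, so it is appended to row 1. The new tableau is [[1, 2, 3], [5]].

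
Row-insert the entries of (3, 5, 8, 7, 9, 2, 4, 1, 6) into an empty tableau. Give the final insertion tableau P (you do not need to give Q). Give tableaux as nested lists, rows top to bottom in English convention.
Insert 3: appended to row 1. P = [[3]].
Insert 5: appended to row 1. P = [[3, 5]].
Insert 8: appended to row 1. P = [[3, 5, 8]].
Insert 7: 7 bumps 8 from row 1; 8 starts row 2. P = [[3, 5, 7], [8]].
Insert 9: appended to row 1. P = [[3, 5, 7, 9], [8]].
Insert 2: 2 bumps 3 from row 1; 3 bumps 8 from row 2; 8 starts row 3. P = [[2, 5, 7, 9], [3], [8]].
Insert 4: 4 bumps 5 from row 1; 5 appends to row 2. P = [[2, 4, 7, 9], [3, 5], [8]].
Insert 1: 1 bumps 2 from row 1; 2 bumps 3 from row 2; 3 bumps 8 from row 3; 8 starts row 4. P = [[1, 4, 7, 9], [2, 5], [3], [8]].
Insert 6: 6 bumps 7 from row 1; 7 appends to row 2. P = [[1, 4, 6, 9], [2, 5, 7], [3], [8]].

So P = [[1, 4, 6, 9], [2, 5, 7], [3], [8]].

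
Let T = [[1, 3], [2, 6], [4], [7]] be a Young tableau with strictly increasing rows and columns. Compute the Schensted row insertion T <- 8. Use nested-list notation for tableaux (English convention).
[[1, 3, 8], [2, 6], [4], [7]]

8 is larger than every entry of row 1, so it is appended to row 1. The new tableau is [[1, 3, 8], [2, 6], [4], [7]].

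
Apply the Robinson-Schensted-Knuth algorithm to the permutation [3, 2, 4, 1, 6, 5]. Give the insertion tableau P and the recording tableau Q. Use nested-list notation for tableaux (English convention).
Insert each entry of the permutation into P by Schensted row insertion, recording in Q the position of each new cell.

Insert 3: appended to row 1. P = [[3]].
Insert 2: 2 bumps 3 from row 1; 3 starts row 2. P = [[2], [3]].
Insert 4: appended to row 1. P = [[2, 4], [3]].
Insert 1: 1 bumps 2 from row 1; 2 bumps 3 from row 2; 3 starts row 3. P = [[1, 4], [2], [3]].
Insert 6: appended to row 1. P = [[1, 4, 6], [2], [3]].
Insert 5: 5 bumps 6 from row 1; 6 appends to row 2. P = [[1, 4, 5], [2, 6], [3]].

So P = [[1, 4, 5], [2, 6], [3]], Q = [[1, 3, 5], [2, 6], [4]].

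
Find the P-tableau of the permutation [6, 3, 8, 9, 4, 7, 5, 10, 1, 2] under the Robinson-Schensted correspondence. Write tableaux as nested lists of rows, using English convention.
Insert 6: appended to row 1. P = [[6]].
Insert 3: 3 bumps 6 from row 1; 6 starts row 2. P = [[3], [6]].
Insert 8: appended to row 1. P = [[3, 8], [6]].
Insert 9: appended to row 1. P = [[3, 8, 9], [6]].
Insert 4: 4 bumps 8 from row 1; 8 appends to row 2. P = [[3, 4, 9], [6, 8]].
Insert 7: 7 bumps 9 from row 1; 9 appends to row 2. P = [[3, 4, 7], [6, 8, 9]].
Insert 5: 5 bumps 7 from row 1; 7 bumps 8 from row 2; 8 starts row 3. P = [[3, 4, 5], [6, 7, 9], [8]].
Insert 10: appended to row 1. P = [[3, 4, 5, 10], [6, 7, 9], [8]].
Insert 1: 1 bumps 3 from row 1; 3 bumps 6 from row 2; 6 bumps 8 from row 3; 8 starts row 4. P = [[1, 4, 5, 10], [3, 7, 9], [6], [8]].
Insert 2: 2 bumps 4 from row 1; 4 bumps 7 from row 2; 7 appends to row 3. P = [[1, 2, 5, 10], [3, 4, 9], [6, 7], [8]].

So P = [[1, 2, 5, 10], [3, 4, 9], [6, 7], [8]].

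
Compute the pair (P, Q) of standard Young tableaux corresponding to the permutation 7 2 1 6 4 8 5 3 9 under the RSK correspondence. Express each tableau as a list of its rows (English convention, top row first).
P = [[1, 3, 5, 9], [2, 4, 8], [6], [7]], Q = [[1, 4, 6, 9], [2, 5, 7], [3], [8]]

Insert each entry of the permutation into P by Schensted row insertion, recording in Q the position of each new cell.

Insert 7: appended to row 1. P = [[7]], Q = [[1]].
Insert 2: 2 bumps 7 from row 1; 7 starts row 2. P = [[2], [7]], Q = [[1], [2]].
Insert 1: 1 bumps 2 from row 1; 2 bumps 7 from row 2; 7 starts row 3. P = [[1], [2], [7]], Q = [[1], [2], [3]].
Insert 6: appended to row 1. P = [[1, 6], [2], [7]], Q = [[1, 4], [2], [3]].
Insert 4: 4 bumps 6 from row 1; 6 appends to row 2. P = [[1, 4], [2, 6], [7]], Q = [[1, 4], [2, 5], [3]].
Insert 8: appended to row 1. P = [[1, 4, 8], [2, 6], [7]], Q = [[1, 4, 6], [2, 5], [3]].
Insert 5: 5 bumps 8 from row 1; 8 appends to row 2. P = [[1, 4, 5], [2, 6, 8], [7]], Q = [[1, 4, 6], [2, 5, 7], [3]].
Insert 3: 3 bumps 4 from row 1; 4 bumps 6 from row 2; 6 bumps 7 from row 3; 7 starts row 4. P = [[1, 3, 5], [2, 4, 8], [6], [7]], Q = [[1, 4, 6], [2, 5, 7], [3], [8]].
Insert 9: appended to row 1. P = [[1, 3, 5, 9], [2, 4, 8], [6], [7]], Q = [[1, 4, 6, 9], [2, 5, 7], [3], [8]].

So P = [[1, 3, 5, 9], [2, 4, 8], [6], [7]], Q = [[1, 4, 6, 9], [2, 5, 7], [3], [8]].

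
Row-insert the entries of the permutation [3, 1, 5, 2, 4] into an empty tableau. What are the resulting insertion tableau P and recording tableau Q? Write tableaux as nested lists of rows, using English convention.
P = [[1, 2, 4], [3, 5]], Q = [[1, 3, 5], [2, 4]]

Insert each entry of the permutation into P by Schensted row insertion, recording in Q the position of each new cell.

Insert 3: appended to row 1. P = [[3]].
Insert 1: 1 bumps 3 from row 1; 3 starts row 2. P = [[1], [3]].
Insert 5: appended to row 1. P = [[1, 5], [3]].
Insert 2: 2 bumps 5 from row 1; 5 appends to row 2. P = [[1, 2], [3, 5]].
Insert 4: appended to row 1. P = [[1, 2, 4], [3, 5]].

So P = [[1, 2, 4], [3, 5]], Q = [[1, 3, 5], [2, 4]].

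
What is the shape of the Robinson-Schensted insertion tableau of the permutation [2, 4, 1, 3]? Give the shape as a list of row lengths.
Row-insert each entry into an empty tableau.

After inserting 2: P = [[2]].
After inserting 4: P = [[2, 4]].
After inserting 1: P = [[1, 4], [2]].
After inserting 3: P = [[1, 3], [2, 4]].

The final insertion tableau P = [[1, 3], [2, 4]] has shape [2, 2].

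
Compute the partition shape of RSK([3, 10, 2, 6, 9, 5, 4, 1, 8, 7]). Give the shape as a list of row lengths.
Row-insert each entry into an empty tableau.

After inserting 3: P = [[3]].
After inserting 10: P = [[3, 10]].
After inserting 2: P = [[2, 10], [3]].
After inserting 6: P = [[2, 6], [3, 10]].
After inserting 9: P = [[2, 6, 9], [3, 10]].
After inserting 5: P = [[2, 5, 9], [3, 6], [10]].
After inserting 4: P = [[2, 4, 9], [3, 5], [6], [10]].
After inserting 1: P = [[1, 4, 9], [2, 5], [3], [6], [10]].
After inserting 8: P = [[1, 4, 8], [2, 5, 9], [3], [6], [10]].
After inserting 7: P = [[1, 4, 7], [2, 5, 8], [3, 9], [6], [10]].

The final insertion tableau P = [[1, 4, 7], [2, 5, 8], [3, 9], [6], [10]] has shape [3, 3, 2, 1, 1].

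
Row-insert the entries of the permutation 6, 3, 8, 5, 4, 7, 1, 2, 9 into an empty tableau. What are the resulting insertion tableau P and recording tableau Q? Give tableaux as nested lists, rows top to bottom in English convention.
P = [[1, 2, 7, 9], [3, 4], [5, 8], [6]], Q = [[1, 3, 6, 9], [2, 4], [5, 8], [7]]

Insert each entry of the permutation into P by Schensted row insertion, recording in Q the position of each new cell.

After inserting 6: P = [[6]].
After inserting 3: P = [[3], [6]].
After inserting 8: P = [[3, 8], [6]].
After inserting 5: P = [[3, 5], [6, 8]].
After inserting 4: P = [[3, 4], [5, 8], [6]].
After inserting 7: P = [[3, 4, 7], [5, 8], [6]].
After inserting 1: P = [[1, 4, 7], [3, 8], [5], [6]].
After inserting 2: P = [[1, 2, 7], [3, 4], [5, 8], [6]].
After inserting 9: P = [[1, 2, 7, 9], [3, 4], [5, 8], [6]].

So P = [[1, 2, 7, 9], [3, 4], [5, 8], [6]], Q = [[1, 3, 6, 9], [2, 4], [5, 8], [7]].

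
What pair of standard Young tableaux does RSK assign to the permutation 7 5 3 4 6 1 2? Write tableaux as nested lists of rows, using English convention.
P = [[1, 2, 6], [3, 4], [5], [7]], Q = [[1, 4, 5], [2, 7], [3], [6]]

Insert each entry of the permutation into P by Schensted row insertion, recording in Q the position of each new cell.

After inserting 7: P = [[7]].
After inserting 5: P = [[5], [7]].
After inserting 3: P = [[3], [5], [7]].
After inserting 4: P = [[3, 4], [5], [7]].
After inserting 6: P = [[3, 4, 6], [5], [7]].
After inserting 1: P = [[1, 4, 6], [3], [5], [7]].
After inserting 2: P = [[1, 2, 6], [3, 4], [5], [7]].

So P = [[1, 2, 6], [3, 4], [5], [7]], Q = [[1, 4, 5], [2, 7], [3], [6]].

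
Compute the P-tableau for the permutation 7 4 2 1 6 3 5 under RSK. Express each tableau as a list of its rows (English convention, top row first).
P = [[1, 3, 5], [2, 6], [4], [7]]

Insert 7: appended to row 1. P = [[7]].
Insert 4: 4 bumps 7 from row 1; 7 starts row 2. P = [[4], [7]].
Insert 2: 2 bumps 4 from row 1; 4 bumps 7 from row 2; 7 starts row 3. P = [[2], [4], [7]].
Insert 1: 1 bumps 2 from row 1; 2 bumps 4 from row 2; 4 bumps 7 from row 3; 7 starts row 4. P = [[1], [2], [4], [7]].
Insert 6: appended to row 1. P = [[1, 6], [2], [4], [7]].
Insert 3: 3 bumps 6 from row 1; 6 appends to row 2. P = [[1, 3], [2, 6], [4], [7]].
Insert 5: appended to row 1. P = [[1, 3, 5], [2, 6], [4], [7]].

So P = [[1, 3, 5], [2, 6], [4], [7]].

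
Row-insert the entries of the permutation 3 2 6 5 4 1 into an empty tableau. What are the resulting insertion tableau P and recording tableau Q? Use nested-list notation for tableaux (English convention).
P = [[1, 4], [2, 5], [3], [6]], Q = [[1, 3], [2, 4], [5], [6]]

Insert each entry of the permutation into P by Schensted row insertion, recording in Q the position of each new cell.

Insert 3: appended to row 1. P = [[3]], Q = [[1]].
Insert 2: 2 bumps 3 from row 1; 3 starts row 2. P = [[2], [3]], Q = [[1], [2]].
Insert 6: appended to row 1. P = [[2, 6], [3]], Q = [[1, 3], [2]].
Insert 5: 5 bumps 6 from row 1; 6 appends to row 2. P = [[2, 5], [3, 6]], Q = [[1, 3], [2, 4]].
Insert 4: 4 bumps 5 from row 1; 5 bumps 6 from row 2; 6 starts row 3. P = [[2, 4], [3, 5], [6]], Q = [[1, 3], [2, 4], [5]].
Insert 1: 1 bumps 2 from row 1; 2 bumps 3 from row 2; 3 bumps 6 from row 3; 6 starts row 4. P = [[1, 4], [2, 5], [3], [6]], Q = [[1, 3], [2, 4], [5], [6]].

So P = [[1, 4], [2, 5], [3], [6]], Q = [[1, 3], [2, 4], [5], [6]].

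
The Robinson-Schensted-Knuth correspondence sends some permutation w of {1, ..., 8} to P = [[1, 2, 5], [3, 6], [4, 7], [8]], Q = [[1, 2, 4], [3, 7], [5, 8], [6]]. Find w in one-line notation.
1 8 4 7 3 2 6 5

Reverse the RSK construction: for i from n down to 1, find the cell of Q containing i, remove the entry at that cell from P, and reverse-bump it up through P; the value ejected from row 1 is w(i).

Step i=8: Q has 8 at row 3, column 2; remove 7 from row 3 of P and reverse-bump: 7 enters row 2 and ejects 6; 6 enters row 1 and ejects 5. So w(8) = 5. P is now [[1, 2, 6], [3, 7], [4], [8]].
Step i=7: Q has 7 at row 2, column 2; remove 7 from row 2 of P and reverse-bump: 7 enters row 1 and ejects 6. So w(7) = 6. P is now [[1, 2, 7], [3], [4], [8]].
Step i=6: Q has 6 at row 4, column 1; remove 8 from row 4 of P and reverse-bump: 8 enters row 3 and ejects 4; 4 enters row 2 and ejects 3; 3 enters row 1 and ejects 2. So w(6) = 2. P is now [[1, 3, 7], [4], [8]].
Step i=5: Q has 5 at row 3, column 1; remove 8 from row 3 of P and reverse-bump: 8 enters row 2 and ejects 4; 4 enters row 1 and ejects 3. So w(5) = 3. P is now [[1, 4, 7], [8]].
Step i=4: Q has 4 at row 1, column 3; remove that cell from P, ejecting 7. So w(4) = 7. P is now [[1, 4], [8]].
Step i=3: Q has 3 at row 2, column 1; remove 8 from row 2 of P and reverse-bump: 8 enters row 1 and ejects 4. So w(3) = 4. P is now [[1, 8]].
Step i=2: Q has 2 at row 1, column 2; remove that cell from P, ejecting 8. So w(2) = 8. P is now [[1]].
Step i=1: Q has 1 at row 1, column 1; remove that cell from P, ejecting 1. So w(1) = 1. P is now [].

So w = 1 8 4 7 3 2 6 5.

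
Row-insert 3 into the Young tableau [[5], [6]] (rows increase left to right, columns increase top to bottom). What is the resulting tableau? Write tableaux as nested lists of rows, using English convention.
In row 1, 3 replaces 5 (the leftmost entry greater than 3); 5 is bumped to row 2. In row 2, 5 replaces 6 (the leftmost entry greater than 5); 6 is bumped to row 3. 6 starts a new row 3. The new tableau is [[3], [5], [6]].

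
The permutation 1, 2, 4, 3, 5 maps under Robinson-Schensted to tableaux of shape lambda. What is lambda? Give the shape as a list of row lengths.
[4, 1]

RSK row insertion gives P = [[1, 2, 3, 5], [4]], which has shape [4, 1].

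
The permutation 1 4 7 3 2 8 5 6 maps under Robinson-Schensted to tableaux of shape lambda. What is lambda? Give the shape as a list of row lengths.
Row-insert each entry into an empty tableau.

After inserting 1: P = [[1]].
After inserting 4: P = [[1, 4]].
After inserting 7: P = [[1, 4, 7]].
After inserting 3: P = [[1, 3, 7], [4]].
After inserting 2: P = [[1, 2, 7], [3], [4]].
After inserting 8: P = [[1, 2, 7, 8], [3], [4]].
After inserting 5: P = [[1, 2, 5, 8], [3, 7], [4]].
After inserting 6: P = [[1, 2, 5, 6], [3, 7, 8], [4]].

The final insertion tableau P = [[1, 2, 5, 6], [3, 7, 8], [4]] has shape [4, 3, 1].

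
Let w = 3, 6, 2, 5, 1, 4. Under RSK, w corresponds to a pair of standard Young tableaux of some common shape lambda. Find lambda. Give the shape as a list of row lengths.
[2, 2, 2]

Row-insert each entry into an empty tableau.

After inserting 3: P = [[3]].
After inserting 6: P = [[3, 6]].
After inserting 2: P = [[2, 6], [3]].
After inserting 5: P = [[2, 5], [3, 6]].
After inserting 1: P = [[1, 5], [2, 6], [3]].
After inserting 4: P = [[1, 4], [2, 5], [3, 6]].

The final insertion tableau P = [[1, 4], [2, 5], [3, 6]] has shape [2, 2, 2].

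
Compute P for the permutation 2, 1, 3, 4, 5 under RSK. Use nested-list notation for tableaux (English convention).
Insert 2: appended to row 1. P = [[2]].
Insert 1: 1 bumps 2 from row 1; 2 starts row 2. P = [[1], [2]].
Insert 3: appended to row 1. P = [[1, 3], [2]].
Insert 4: appended to row 1. P = [[1, 3, 4], [2]].
Insert 5: appended to row 1. P = [[1, 3, 4, 5], [2]].

So P = [[1, 3, 4, 5], [2]].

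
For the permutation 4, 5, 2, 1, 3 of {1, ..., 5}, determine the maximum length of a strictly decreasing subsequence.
3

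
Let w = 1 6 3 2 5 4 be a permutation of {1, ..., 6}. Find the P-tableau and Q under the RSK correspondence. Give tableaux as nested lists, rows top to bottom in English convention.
Insert each entry of the permutation into P by Schensted row insertion, recording in Q the position of each new cell.

Insert 1: appended to row 1. P = [[1]].
Insert 6: appended to row 1. P = [[1, 6]].
Insert 3: 3 bumps 6 from row 1; 6 starts row 2. P = [[1, 3], [6]].
Insert 2: 2 bumps 3 from row 1; 3 bumps 6 from row 2; 6 starts row 3. P = [[1, 2], [3], [6]].
Insert 5: appended to row 1. P = [[1, 2, 5], [3], [6]].
Insert 4: 4 bumps 5 from row 1; 5 appends to row 2. P = [[1, 2, 4], [3, 5], [6]].

So P = [[1, 2, 4], [3, 5], [6]], Q = [[1, 2, 5], [3, 6], [4]].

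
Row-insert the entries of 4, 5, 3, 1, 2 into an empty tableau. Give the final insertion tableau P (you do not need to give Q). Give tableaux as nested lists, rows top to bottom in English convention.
Insert 4: appended to row 1. P = [[4]].
Insert 5: appended to row 1. P = [[4, 5]].
Insert 3: 3 bumps 4 from row 1; 4 starts row 2. P = [[3, 5], [4]].
Insert 1: 1 bumps 3 from row 1; 3 bumps 4 from row 2; 4 starts row 3. P = [[1, 5], [3], [4]].
Insert 2: 2 bumps 5 from row 1; 5 appends to row 2. P = [[1, 2], [3, 5], [4]].

So P = [[1, 2], [3, 5], [4]].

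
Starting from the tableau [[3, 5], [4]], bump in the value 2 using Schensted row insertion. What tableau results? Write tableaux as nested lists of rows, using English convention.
In row 1, 2 replaces 3 (the leftmost entry greater than 2); 3 is bumped to row 2. In row 2, 3 replaces 4 (the leftmost entry greater than 3); 4 is bumped to row 3. 4 starts a new row 3. The new tableau is [[2, 5], [3], [4]].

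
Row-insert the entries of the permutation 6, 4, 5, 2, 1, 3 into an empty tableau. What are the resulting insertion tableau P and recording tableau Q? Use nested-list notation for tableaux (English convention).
Insert each entry of the permutation into P by Schensted row insertion, recording in Q the position of each new cell.

Insert 6: appended to row 1. P = [[6]], Q = [[1]].
Insert 4: 4 bumps 6 from row 1; 6 starts row 2. P = [[4], [6]], Q = [[1], [2]].
Insert 5: appended to row 1. P = [[4, 5], [6]], Q = [[1, 3], [2]].
Insert 2: 2 bumps 4 from row 1; 4 bumps 6 from row 2; 6 starts row 3. P = [[2, 5], [4], [6]], Q = [[1, 3], [2], [4]].
Insert 1: 1 bumps 2 from row 1; 2 bumps 4 from row 2; 4 bumps 6 from row 3; 6 starts row 4. P = [[1, 5], [2], [4], [6]], Q = [[1, 3], [2], [4], [5]].
Insert 3: 3 bumps 5 from row 1; 5 appends to row 2. P = [[1, 3], [2, 5], [4], [6]], Q = [[1, 3], [2, 6], [4], [5]].

So P = [[1, 3], [2, 5], [4], [6]], Q = [[1, 3], [2, 6], [4], [5]].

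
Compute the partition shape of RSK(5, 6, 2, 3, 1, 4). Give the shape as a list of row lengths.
Row-insert each entry into an empty tableau.

After inserting 5: P = [[5]].
After inserting 6: P = [[5, 6]].
After inserting 2: P = [[2, 6], [5]].
After inserting 3: P = [[2, 3], [5, 6]].
After inserting 1: P = [[1, 3], [2, 6], [5]].
After inserting 4: P = [[1, 3, 4], [2, 6], [5]].

The final insertion tableau P = [[1, 3, 4], [2, 6], [5]] has shape [3, 2, 1].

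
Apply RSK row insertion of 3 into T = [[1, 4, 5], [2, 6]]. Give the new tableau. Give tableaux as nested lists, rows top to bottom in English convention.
[[1, 3, 5], [2, 4], [6]]

In row 1, 3 replaces 4 (the leftmost entry greater than 3); 4 is bumped to row 2. In row 2, 4 replaces 6 (the leftmost entry greater than 4); 6 is bumped to row 3. 6 starts a new row 3. The new tableau is [[1, 3, 5], [2, 4], [6]].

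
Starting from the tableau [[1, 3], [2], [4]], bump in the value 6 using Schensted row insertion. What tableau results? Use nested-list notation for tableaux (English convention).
6 is larger than every entry of row 1, so it is appended to row 1. The new tableau is [[1, 3, 6], [2], [4]].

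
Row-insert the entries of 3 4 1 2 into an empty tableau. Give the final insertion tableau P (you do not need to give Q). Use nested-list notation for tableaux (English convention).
Insert 3: appended to row 1. P = [[3]].
Insert 4: appended to row 1. P = [[3, 4]].
Insert 1: 1 bumps 3 from row 1; 3 starts row 2. P = [[1, 4], [3]].
Insert 2: 2 bumps 4 from row 1; 4 appends to row 2. P = [[1, 2], [3, 4]].

So P = [[1, 2], [3, 4]].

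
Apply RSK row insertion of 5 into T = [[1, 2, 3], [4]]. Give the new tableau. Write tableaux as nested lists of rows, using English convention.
[[1, 2, 3, 5], [4]]

5 is larger than every entry of row 1, so it is appended to row 1. The new tableau is [[1, 2, 3, 5], [4]].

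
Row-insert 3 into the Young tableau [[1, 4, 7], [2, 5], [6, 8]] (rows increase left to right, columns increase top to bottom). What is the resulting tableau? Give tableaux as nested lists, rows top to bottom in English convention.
In row 1, 3 replaces 4 (the leftmost entry greater than 3); 4 is bumped to row 2. In row 2, 4 replaces 5 (the leftmost entry greater than 4); 5 is bumped to row 3. In row 3, 5 replaces 6 (the leftmost entry greater than 5); 6 is bumped to row 4. 6 starts a new row 4. The new tableau is [[1, 3, 7], [2, 4], [5, 8], [6]].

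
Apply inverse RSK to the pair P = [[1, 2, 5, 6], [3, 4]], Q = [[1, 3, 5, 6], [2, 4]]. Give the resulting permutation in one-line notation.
3 1 4 2 5 6

Reverse the RSK construction: for i from n down to 1, find the cell of Q containing i, remove the entry at that cell from P, and reverse-bump it up through P; the value ejected from row 1 is w(i).

Step i=6: Q has 6 at row 1, column 4; remove that cell from P, ejecting 6. So w(6) = 6. P is now [[1, 2, 5], [3, 4]].
Step i=5: Q has 5 at row 1, column 3; remove that cell from P, ejecting 5. So w(5) = 5. P is now [[1, 2], [3, 4]].
Step i=4: Q has 4 at row 2, column 2; remove 4 from row 2 of P and reverse-bump: 4 enters row 1 and ejects 2. So w(4) = 2. P is now [[1, 4], [3]].
Step i=3: Q has 3 at row 1, column 2; remove that cell from P, ejecting 4. So w(3) = 4. P is now [[1], [3]].
Step i=2: Q has 2 at row 2, column 1; remove 3 from row 2 of P and reverse-bump: 3 enters row 1 and ejects 1. So w(2) = 1. P is now [[3]].
Step i=1: Q has 1 at row 1, column 1; remove that cell from P, ejecting 3. So w(1) = 3. P is now [].

So w = 3 1 4 2 5 6.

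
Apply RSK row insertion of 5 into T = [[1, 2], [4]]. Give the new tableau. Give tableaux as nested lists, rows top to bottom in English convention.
5 is larger than every entry of row 1, so it is appended to row 1. The new tableau is [[1, 2, 5], [4]].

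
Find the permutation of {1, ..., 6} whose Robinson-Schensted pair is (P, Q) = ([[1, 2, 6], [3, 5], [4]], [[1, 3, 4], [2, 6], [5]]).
4 3 5 6 1 2

Reverse the RSK construction: for i from n down to 1, find the cell of Q containing i, remove the entry at that cell from P, and reverse-bump it up through P; the value ejected from row 1 is w(i).

Step i=6: Q has 6 at row 2, column 2; remove 5 from row 2 of P and reverse-bump: 5 enters row 1 and ejects 2. So w(6) = 2. P is now [[1, 5, 6], [3], [4]].
Step i=5: Q has 5 at row 3, column 1; remove 4 from row 3 of P and reverse-bump: 4 enters row 2 and ejects 3; 3 enters row 1 and ejects 1. So w(5) = 1. P is now [[3, 5, 6], [4]].
Step i=4: Q has 4 at row 1, column 3; remove that cell from P, ejecting 6. So w(4) = 6. P is now [[3, 5], [4]].
Step i=3: Q has 3 at row 1, column 2; remove that cell from P, ejecting 5. So w(3) = 5. P is now [[3], [4]].
Step i=2: Q has 2 at row 2, column 1; remove 4 from row 2 of P and reverse-bump: 4 enters row 1 and ejects 3. So w(2) = 3. P is now [[4]].
Step i=1: Q has 1 at row 1, column 1; remove that cell from P, ejecting 4. So w(1) = 4. P is now [].

So w = 4 3 5 6 1 2.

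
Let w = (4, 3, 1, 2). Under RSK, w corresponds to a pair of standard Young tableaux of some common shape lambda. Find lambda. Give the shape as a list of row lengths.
Row-insert each entry into an empty tableau.

After inserting 4: P = [[4]].
After inserting 3: P = [[3], [4]].
After inserting 1: P = [[1], [3], [4]].
After inserting 2: P = [[1, 2], [3], [4]].

The final insertion tableau P = [[1, 2], [3], [4]] has shape [2, 1, 1].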